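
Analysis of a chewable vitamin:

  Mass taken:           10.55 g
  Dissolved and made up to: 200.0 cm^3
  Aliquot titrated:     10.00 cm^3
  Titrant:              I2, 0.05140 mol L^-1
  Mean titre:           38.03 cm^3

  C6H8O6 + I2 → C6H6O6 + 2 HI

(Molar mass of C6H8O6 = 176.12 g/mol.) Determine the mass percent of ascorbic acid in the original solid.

65.26 %

n(I2) per titration = 0.03803 × 0.05140 = 1.955 × 10^-3 mol
n(C6H8O6) in each aliquot = 1.955 × 10^-3 mol (1:1 ratio)
n(C6H8O6) in the whole flask = 1.955 × 10^-3 × 200.0/10.00 = 0.03909 mol
mass of C6H8O6 = 0.03909 × 176.12 = 6.885 g
% C6H8O6 = 6.885 / 10.55 × 100 = 65.26 %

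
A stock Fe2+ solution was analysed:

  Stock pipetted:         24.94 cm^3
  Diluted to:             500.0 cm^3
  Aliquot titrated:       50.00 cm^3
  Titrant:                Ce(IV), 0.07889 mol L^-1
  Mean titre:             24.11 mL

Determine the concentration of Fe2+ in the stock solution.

Ce^4+ + Fe^2+ → Ce^3+ + Fe^3+
n(Ce4+) = 0.02411 × 0.07889 = 1.902 × 10^-3 mol
n(Fe2+) in the aliquot = 1.902 × 10^-3 mol (1:1 ratio)
[Fe2+]_dilute = 1.902 × 10^-3 / 0.05000 = 0.03804 mol/L
Dilution factor = 500.0 / 24.94 = 20.05
[Fe2+]_stock = 0.03804 × 20.05 = 0.7626 mol/L

0.7626 mol/L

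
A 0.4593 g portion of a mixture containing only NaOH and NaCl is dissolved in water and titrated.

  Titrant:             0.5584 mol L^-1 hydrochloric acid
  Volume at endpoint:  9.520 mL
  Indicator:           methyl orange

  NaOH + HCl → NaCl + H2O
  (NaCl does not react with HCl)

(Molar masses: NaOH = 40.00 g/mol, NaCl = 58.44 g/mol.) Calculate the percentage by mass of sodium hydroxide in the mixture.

n(HCl) = 0.009520 × 0.5584 = 5.316 × 10^-3 mol
Let x = n(NaOH), y = n(NaCl).
Titrant: 1x = 5.316 × 10^-3;  mass: 40.00x + 58.44y = 0.4593
Solving, x = 5.316 × 10^-3 mol, y = 4.221 × 10^-3 mol
mass of NaOH = 5.316 × 10^-3 × 40.00 = 0.2126 g
% NaOH = 0.2126 / 0.4593 × 100 = 46.30 %

46.30 %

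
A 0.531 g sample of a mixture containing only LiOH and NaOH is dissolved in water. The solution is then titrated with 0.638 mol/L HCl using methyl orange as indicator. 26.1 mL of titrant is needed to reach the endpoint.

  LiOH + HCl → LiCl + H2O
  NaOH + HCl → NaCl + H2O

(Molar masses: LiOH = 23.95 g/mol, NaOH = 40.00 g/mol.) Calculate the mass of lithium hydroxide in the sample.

0.202 g

n(HCl) = 0.0261 × 0.638 = 0.0167 mol
Let x = n(LiOH), y = n(NaOH).
Titrant: 1x + 1y = 0.0167;  mass: 23.95x + 40.00y = 0.531
Solving, x = 8.42 × 10^-3 mol, y = 8.24 × 10^-3 mol
mass of LiOH = 8.42 × 10^-3 × 23.95 = 0.202 g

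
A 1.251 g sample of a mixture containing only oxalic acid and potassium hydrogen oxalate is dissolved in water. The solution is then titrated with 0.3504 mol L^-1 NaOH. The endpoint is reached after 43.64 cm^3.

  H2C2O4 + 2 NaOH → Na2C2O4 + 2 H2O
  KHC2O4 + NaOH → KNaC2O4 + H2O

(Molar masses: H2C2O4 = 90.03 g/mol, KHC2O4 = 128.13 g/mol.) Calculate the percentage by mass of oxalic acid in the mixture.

30.66 %

n(NaOH) = 0.04364 × 0.3504 = 0.01529 mol
Let x = n(H2C2O4), y = n(KHC2O4).
Titrant: 2x + 1y = 0.01529;  mass: 90.03x + 128.13y = 1.251
Solving, x = 4.261 × 10^-3 mol, y = 6.770 × 10^-3 mol
mass of H2C2O4 = 4.261 × 10^-3 × 90.03 = 0.3836 g
% H2C2O4 = 0.3836 / 1.251 × 100 = 30.66 %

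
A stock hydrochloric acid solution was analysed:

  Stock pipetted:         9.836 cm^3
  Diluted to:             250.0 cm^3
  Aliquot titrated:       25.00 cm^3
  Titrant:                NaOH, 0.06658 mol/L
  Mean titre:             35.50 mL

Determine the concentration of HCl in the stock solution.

HCl + NaOH → NaCl + H2O
n(NaOH) = 0.03550 × 0.06658 = 2.364 × 10^-3 mol
n(HCl) in the aliquot = 2.364 × 10^-3 mol (1:1 ratio)
[HCl]_dilute = 2.364 × 10^-3 / 0.02500 = 0.09454 mol/L
Dilution factor = 250.0 / 9.836 = 25.42
[HCl]_stock = 0.09454 × 25.42 = 2.403 mol/L

2.403 mol/L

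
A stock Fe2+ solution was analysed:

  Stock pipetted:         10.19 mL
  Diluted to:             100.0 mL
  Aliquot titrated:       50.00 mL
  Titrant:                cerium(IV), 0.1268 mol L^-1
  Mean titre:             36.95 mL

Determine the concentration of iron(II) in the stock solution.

Ce^4+ + Fe^2+ → Ce^3+ + Fe^3+
n(Ce4+) = 0.03695 × 0.1268 = 4.685 × 10^-3 mol
n(Fe2+) in the aliquot = 4.685 × 10^-3 mol (1:1 ratio)
[Fe2+]_dilute = 4.685 × 10^-3 / 0.05000 = 0.09371 mol/L
Dilution factor = 100.0 / 10.19 = 9.814
[Fe2+]_stock = 0.09371 × 9.814 = 0.9196 mol/L

0.9196 mol/L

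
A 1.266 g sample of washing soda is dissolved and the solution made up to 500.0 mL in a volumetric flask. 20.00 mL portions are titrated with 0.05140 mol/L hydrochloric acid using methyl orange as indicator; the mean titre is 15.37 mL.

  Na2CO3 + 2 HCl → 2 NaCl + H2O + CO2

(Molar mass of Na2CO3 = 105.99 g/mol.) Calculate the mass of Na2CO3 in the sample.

1.047 g

n(HCl) per titration = 0.01537 × 0.05140 = 7.900 × 10^-4 mol
From the 1:2 ratio, n(Na2CO3) in each aliquot = 1/2 × 7.900 × 10^-4 = 3.950 × 10^-4 mol
n(Na2CO3) in the whole flask = 3.950 × 10^-4 × 500.0/20.00 = 9.875 × 10^-3 mol
mass of Na2CO3 = 9.875 × 10^-3 × 105.99 = 1.047 g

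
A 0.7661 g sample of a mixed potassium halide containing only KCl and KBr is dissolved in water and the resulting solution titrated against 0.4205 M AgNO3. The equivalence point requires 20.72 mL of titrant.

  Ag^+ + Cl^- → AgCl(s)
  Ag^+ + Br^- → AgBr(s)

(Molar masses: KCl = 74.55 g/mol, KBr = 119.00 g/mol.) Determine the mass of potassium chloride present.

n(AgNO3) = 0.02072 × 0.4205 = 8.713 × 10^-3 mol
Let x = n(KCl), y = n(KBr).
Titrant: 1x + 1y = 8.713 × 10^-3;  mass: 74.55x + 119.00y = 0.7661
Solving, x = 6.090 × 10^-3 mol, y = 2.622 × 10^-3 mol
mass of KCl = 6.090 × 10^-3 × 74.55 = 0.4540 g

0.4540 g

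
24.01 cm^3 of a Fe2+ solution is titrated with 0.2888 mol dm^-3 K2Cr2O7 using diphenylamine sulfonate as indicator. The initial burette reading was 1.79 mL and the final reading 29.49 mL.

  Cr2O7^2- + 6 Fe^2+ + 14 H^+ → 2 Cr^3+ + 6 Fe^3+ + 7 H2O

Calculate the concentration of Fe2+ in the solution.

n(K2Cr2O7) = 0.02770 L × 0.2888 mol/L = 8.000 × 10^-3 mol
From the 6:1 mole ratio, n(Fe2+) = 6/1 × 8.000 × 10^-3 = 0.04800 mol
[Fe2+] = 0.04800 mol / 0.02401 L = 1.999 mol/L

1.999 mol/L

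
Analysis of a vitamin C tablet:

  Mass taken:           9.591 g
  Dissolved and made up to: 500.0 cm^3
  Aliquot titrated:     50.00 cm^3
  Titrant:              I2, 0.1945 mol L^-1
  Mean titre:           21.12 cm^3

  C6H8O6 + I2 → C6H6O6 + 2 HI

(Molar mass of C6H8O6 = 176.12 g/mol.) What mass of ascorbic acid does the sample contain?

n(I2) per titration = 0.02112 × 0.1945 = 4.108 × 10^-3 mol
n(C6H8O6) in each aliquot = 4.108 × 10^-3 mol (1:1 ratio)
n(C6H8O6) in the whole flask = 4.108 × 10^-3 × 500.0/50.00 = 0.04108 mol
mass of C6H8O6 = 0.04108 × 176.12 = 7.235 g

7.235 g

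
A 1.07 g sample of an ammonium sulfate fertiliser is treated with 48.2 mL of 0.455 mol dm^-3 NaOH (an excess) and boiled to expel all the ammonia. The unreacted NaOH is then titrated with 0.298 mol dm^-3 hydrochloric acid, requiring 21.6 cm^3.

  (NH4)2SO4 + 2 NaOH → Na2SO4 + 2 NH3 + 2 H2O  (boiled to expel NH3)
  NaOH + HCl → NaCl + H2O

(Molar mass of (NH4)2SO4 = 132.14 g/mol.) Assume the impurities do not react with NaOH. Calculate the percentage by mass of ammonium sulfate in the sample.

95.7 %

n(NaOH) added = 0.0482 × 0.455 = 0.0219 mol
n(HCl) used in back-titration = 0.0216 × 0.298 = 6.44 × 10^-3 mol
n(NaOH) left over = 6.44 × 10^-3 mol (1:1 ratio)
n(NaOH) consumed by analyte = 0.0219 − 6.44 × 10^-3 = 0.0155 mol
From the 1:2 ratio, n((NH4)2SO4) = 1/2 × 0.0155 = 7.75 × 10^-3 mol
mass of (NH4)2SO4 = 7.75 × 10^-3 × 132.14 = 1.02 g
% (NH4)2SO4 = 1.02 / 1.07 × 100 = 95.7 %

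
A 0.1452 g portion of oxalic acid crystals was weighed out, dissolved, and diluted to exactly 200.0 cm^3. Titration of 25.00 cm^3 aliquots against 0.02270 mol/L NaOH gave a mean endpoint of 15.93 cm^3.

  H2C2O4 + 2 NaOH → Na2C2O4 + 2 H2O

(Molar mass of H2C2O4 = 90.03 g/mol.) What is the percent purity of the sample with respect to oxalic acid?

89.69 %

n(NaOH) per titration = 0.01593 × 0.02270 = 3.616 × 10^-4 mol
From the 1:2 ratio, n(H2C2O4) in each aliquot = 1/2 × 3.616 × 10^-4 = 1.808 × 10^-4 mol
n(H2C2O4) in the whole flask = 1.808 × 10^-4 × 200.0/25.00 = 1.446 × 10^-3 mol
mass of H2C2O4 = 1.446 × 10^-3 × 90.03 = 0.1302 g
% H2C2O4 = 0.1302 / 0.1452 × 100 = 89.69 %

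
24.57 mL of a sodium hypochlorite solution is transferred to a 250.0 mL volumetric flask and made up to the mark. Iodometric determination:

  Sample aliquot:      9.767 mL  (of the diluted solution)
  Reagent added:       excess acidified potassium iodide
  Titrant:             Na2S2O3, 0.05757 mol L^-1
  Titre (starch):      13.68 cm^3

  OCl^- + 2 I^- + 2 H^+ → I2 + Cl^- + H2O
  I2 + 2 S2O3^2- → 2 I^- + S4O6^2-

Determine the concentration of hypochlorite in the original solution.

n(S2O3^2-) = 0.01368 × 0.05757 = 7.876 × 10^-4 mol
n(I2) = n(S2O3^2-)/2 = 3.938 × 10^-4 mol
n(OCl^-) in the aliquot = 3.938 × 10^-4 mol (1:1 ratio)
[OCl^-]_dilute = 3.938 × 10^-4 / 0.009767 = 0.04032 mol/L
[OCl^-]_original = 0.04032 × 250.0/24.57 = 0.4102 mol/L

0.4102 mol/L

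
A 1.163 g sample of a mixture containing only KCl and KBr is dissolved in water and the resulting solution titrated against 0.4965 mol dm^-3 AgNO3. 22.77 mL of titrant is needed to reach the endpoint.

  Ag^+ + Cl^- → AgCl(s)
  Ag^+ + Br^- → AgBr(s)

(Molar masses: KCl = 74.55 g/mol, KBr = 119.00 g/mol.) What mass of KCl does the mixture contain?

n(AgNO3) = 0.02277 × 0.4965 = 0.01131 mol
Let x = n(KCl), y = n(KBr).
Titrant: 1x + 1y = 0.01131;  mass: 74.55x + 119.00y = 1.163
Solving, x = 4.102 × 10^-3 mol, y = 7.203 × 10^-3 mol
mass of KCl = 4.102 × 10^-3 × 74.55 = 0.3058 g

0.3058 g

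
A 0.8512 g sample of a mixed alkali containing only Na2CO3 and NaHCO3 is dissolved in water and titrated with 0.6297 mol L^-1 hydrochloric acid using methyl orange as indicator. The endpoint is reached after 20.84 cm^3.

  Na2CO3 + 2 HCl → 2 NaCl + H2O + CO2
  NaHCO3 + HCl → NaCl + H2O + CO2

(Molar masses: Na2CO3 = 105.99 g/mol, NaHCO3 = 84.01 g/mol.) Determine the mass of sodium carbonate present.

n(HCl) = 0.02084 × 0.6297 = 0.01312 mol
Let x = n(Na2CO3), y = n(NaHCO3).
Titrant: 2x + 1y = 0.01312;  mass: 105.99x + 84.01y = 0.8512
Solving, x = 4.051 × 10^-3 mol, y = 5.022 × 10^-3 mol
mass of Na2CO3 = 4.051 × 10^-3 × 105.99 = 0.4293 g

0.4293 g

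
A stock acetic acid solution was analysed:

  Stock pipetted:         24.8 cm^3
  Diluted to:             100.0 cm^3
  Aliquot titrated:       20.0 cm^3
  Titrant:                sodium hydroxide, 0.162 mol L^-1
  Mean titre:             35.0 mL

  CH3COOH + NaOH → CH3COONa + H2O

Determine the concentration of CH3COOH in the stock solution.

1.14 mol/L

n(NaOH) = 0.0350 × 0.162 = 5.67 × 10^-3 mol
n(CH3COOH) in the aliquot = 5.67 × 10^-3 mol (1:1 ratio)
[CH3COOH]_dilute = 5.67 × 10^-3 / 0.0200 = 0.283 mol/L
Dilution factor = 100.0 / 24.8 = 4.032
[CH3COOH]_stock = 0.283 × 4.032 = 1.14 mol/L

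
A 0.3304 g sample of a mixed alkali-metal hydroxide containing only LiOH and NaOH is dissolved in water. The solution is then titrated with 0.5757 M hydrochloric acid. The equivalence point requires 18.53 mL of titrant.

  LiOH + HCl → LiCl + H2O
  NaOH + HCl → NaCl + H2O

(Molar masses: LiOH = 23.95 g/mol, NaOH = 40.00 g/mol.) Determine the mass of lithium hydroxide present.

n(HCl) = 0.01853 × 0.5757 = 0.01067 mol
Let x = n(LiOH), y = n(NaOH).
Titrant: 1x + 1y = 0.01067;  mass: 23.95x + 40.00y = 0.3304
Solving, x = 6.001 × 10^-3 mol, y = 4.667 × 10^-3 mol
mass of LiOH = 6.001 × 10^-3 × 23.95 = 0.1437 g

0.1437 g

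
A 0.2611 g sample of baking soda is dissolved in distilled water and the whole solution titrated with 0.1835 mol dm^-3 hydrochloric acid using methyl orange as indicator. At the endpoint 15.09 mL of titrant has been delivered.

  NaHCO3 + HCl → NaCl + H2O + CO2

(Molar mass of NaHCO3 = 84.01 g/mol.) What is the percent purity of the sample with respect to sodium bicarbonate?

89.09 %

n(HCl) = 0.01509 L × 0.1835 mol/L = 2.769 × 10^-3 mol
n(NaHCO3) = 2.769 × 10^-3 mol (1:1 ratio)
mass of NaHCO3 = 2.769 × 10^-3 × 84.01 g/mol = 0.2326 g
% NaHCO3 = 0.2326 / 0.2611 × 100 = 89.09 %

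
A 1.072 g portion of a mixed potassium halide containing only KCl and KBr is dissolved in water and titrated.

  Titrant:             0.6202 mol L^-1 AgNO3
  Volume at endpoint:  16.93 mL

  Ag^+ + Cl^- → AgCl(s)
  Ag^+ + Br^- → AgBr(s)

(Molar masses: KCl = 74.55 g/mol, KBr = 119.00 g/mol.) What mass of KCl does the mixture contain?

0.2977 g

n(AgNO3) = 0.01693 × 0.6202 = 0.01050 mol
Let x = n(KCl), y = n(KBr).
Titrant: 1x + 1y = 0.01050;  mass: 74.55x + 119.00y = 1.072
Solving, x = 3.993 × 10^-3 mol, y = 6.507 × 10^-3 mol
mass of KCl = 3.993 × 10^-3 × 74.55 = 0.2977 g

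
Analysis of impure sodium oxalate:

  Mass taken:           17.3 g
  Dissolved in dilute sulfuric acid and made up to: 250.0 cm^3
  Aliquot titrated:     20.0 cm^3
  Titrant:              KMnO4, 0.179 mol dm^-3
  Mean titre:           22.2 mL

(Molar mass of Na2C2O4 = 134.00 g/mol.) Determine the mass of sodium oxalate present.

16.6 g

2 MnO4^- + 5 C2O4^2- + 16 H^+ → 2 Mn^2+ + 10 CO2 + 8 H2O
n(KMnO4) per titration = 0.0222 × 0.179 = 3.97 × 10^-3 mol
From the 5:2 ratio, n(Na2C2O4) in each aliquot = 5/2 × 3.97 × 10^-3 = 9.93 × 10^-3 mol
n(Na2C2O4) in the whole flask = 9.93 × 10^-3 × 250.0/20.0 = 0.124 mol
mass of Na2C2O4 = 0.124 × 134.00 = 16.6 g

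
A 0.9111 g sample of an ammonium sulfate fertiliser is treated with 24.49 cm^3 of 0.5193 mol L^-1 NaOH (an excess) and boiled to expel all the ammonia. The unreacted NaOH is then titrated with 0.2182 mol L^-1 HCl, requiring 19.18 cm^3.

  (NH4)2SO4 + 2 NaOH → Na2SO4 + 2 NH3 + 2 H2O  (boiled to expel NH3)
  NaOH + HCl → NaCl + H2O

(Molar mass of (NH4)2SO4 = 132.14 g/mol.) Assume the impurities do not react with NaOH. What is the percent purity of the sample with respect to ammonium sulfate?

61.88 %

n(NaOH) added = 0.02449 × 0.5193 = 0.01272 mol
n(HCl) used in back-titration = 0.01918 × 0.2182 = 4.185 × 10^-3 mol
n(NaOH) left over = 4.185 × 10^-3 mol (1:1 ratio)
n(NaOH) consumed by analyte = 0.01272 − 4.185 × 10^-3 = 8.533 × 10^-3 mol
From the 1:2 ratio, n((NH4)2SO4) = 1/2 × 8.533 × 10^-3 = 4.266 × 10^-3 mol
mass of (NH4)2SO4 = 4.266 × 10^-3 × 132.14 = 0.5637 g
% (NH4)2SO4 = 0.5637 / 0.9111 × 100 = 61.88 %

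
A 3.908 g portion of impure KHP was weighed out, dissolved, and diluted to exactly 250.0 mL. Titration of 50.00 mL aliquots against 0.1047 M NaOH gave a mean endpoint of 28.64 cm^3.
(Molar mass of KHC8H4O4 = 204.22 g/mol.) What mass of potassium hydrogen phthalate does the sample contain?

3.062 g

KHC8H4O4 + NaOH → KNaC8H4O4 + H2O
n(NaOH) per titration = 0.02864 × 0.1047 = 2.999 × 10^-3 mol
n(KHC8H4O4) in each aliquot = 2.999 × 10^-3 mol (1:1 ratio)
n(KHC8H4O4) in the whole flask = 2.999 × 10^-3 × 250.0/50.00 = 0.01499 mol
mass of KHC8H4O4 = 0.01499 × 204.22 = 3.062 g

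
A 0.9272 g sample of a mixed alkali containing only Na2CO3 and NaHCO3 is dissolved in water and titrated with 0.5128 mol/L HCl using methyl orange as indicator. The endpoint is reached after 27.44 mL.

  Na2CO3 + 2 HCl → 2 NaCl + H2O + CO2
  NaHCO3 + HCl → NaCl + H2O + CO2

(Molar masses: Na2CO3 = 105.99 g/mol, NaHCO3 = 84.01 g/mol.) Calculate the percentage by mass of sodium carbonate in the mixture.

46.98 %

n(HCl) = 0.02744 × 0.5128 = 0.01407 mol
Let x = n(Na2CO3), y = n(NaHCO3).
Titrant: 2x + 1y = 0.01407;  mass: 105.99x + 84.01y = 0.9272
Solving, x = 4.110 × 10^-3 mol, y = 5.852 × 10^-3 mol
mass of Na2CO3 = 4.110 × 10^-3 × 105.99 = 0.4356 g
% Na2CO3 = 0.4356 / 0.9272 × 100 = 46.98 %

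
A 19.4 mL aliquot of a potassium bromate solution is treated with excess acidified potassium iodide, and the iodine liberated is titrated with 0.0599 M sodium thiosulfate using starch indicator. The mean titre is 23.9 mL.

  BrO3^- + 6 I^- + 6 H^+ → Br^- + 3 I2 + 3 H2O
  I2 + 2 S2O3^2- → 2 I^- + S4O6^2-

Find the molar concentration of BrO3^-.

0.0123 M

n(S2O3^2-) = 0.0239 × 0.0599 = 1.43 × 10^-3 mol
n(I2) = n(S2O3^2-)/2 = 7.16 × 10^-4 mol
From the 1:3 ratio, n(BrO3^-) in the aliquot = 1/3 × 7.16 × 10^-4 = 2.39 × 10^-4 mol
[BrO3^-] = 2.39 × 10^-4 / 0.0194 = 0.0123 mol/L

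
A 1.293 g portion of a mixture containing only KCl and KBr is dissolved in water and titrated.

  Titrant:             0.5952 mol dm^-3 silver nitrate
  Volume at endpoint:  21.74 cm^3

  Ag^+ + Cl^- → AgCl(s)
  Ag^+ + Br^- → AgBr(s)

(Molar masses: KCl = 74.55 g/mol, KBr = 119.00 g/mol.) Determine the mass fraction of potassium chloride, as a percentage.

32.02 %

n(AgNO3) = 0.02174 × 0.5952 = 0.01294 mol
Let x = n(KCl), y = n(KBr).
Titrant: 1x + 1y = 0.01294;  mass: 74.55x + 119.00y = 1.293
Solving, x = 5.553 × 10^-3 mol, y = 7.387 × 10^-3 mol
mass of KCl = 5.553 × 10^-3 × 74.55 = 0.4140 g
% KCl = 0.4140 / 1.293 × 100 = 32.02 %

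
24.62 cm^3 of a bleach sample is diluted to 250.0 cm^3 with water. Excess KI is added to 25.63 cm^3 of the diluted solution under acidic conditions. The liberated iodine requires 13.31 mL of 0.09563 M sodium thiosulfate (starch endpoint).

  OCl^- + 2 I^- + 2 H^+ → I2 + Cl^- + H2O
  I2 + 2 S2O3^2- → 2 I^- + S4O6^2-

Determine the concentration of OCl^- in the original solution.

n(S2O3^2-) = 0.01331 × 0.09563 = 1.273 × 10^-3 mol
n(I2) = n(S2O3^2-)/2 = 6.364 × 10^-4 mol
n(OCl^-) in the aliquot = 6.364 × 10^-4 mol (1:1 ratio)
[OCl^-]_dilute = 6.364 × 10^-4 / 0.02563 = 0.02483 mol/L
[OCl^-]_original = 0.02483 × 250.0/24.62 = 0.2521 mol/L

0.2521 M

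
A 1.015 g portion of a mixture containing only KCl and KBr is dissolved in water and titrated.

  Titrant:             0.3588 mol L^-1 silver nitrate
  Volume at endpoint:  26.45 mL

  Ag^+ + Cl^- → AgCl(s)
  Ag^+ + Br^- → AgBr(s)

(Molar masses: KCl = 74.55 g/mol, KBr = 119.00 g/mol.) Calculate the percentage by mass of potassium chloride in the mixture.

n(AgNO3) = 0.02645 × 0.3588 = 9.490 × 10^-3 mol
Let x = n(KCl), y = n(KBr).
Titrant: 1x + 1y = 9.490 × 10^-3;  mass: 74.55x + 119.00y = 1.015
Solving, x = 2.572 × 10^-3 mol, y = 6.918 × 10^-3 mol
mass of KCl = 2.572 × 10^-3 × 74.55 = 0.1918 g
% KCl = 0.1918 / 1.015 × 100 = 18.89 %

18.89 %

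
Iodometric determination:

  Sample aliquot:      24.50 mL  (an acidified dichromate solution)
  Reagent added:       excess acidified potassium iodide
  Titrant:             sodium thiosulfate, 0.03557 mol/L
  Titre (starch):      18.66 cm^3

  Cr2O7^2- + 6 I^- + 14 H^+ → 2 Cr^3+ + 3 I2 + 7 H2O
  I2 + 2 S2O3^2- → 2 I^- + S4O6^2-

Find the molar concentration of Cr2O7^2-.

n(S2O3^2-) = 0.01866 × 0.03557 = 6.637 × 10^-4 mol
n(I2) = n(S2O3^2-)/2 = 3.319 × 10^-4 mol
From the 1:3 ratio, n(Cr2O7^2-) in the aliquot = 1/3 × 3.319 × 10^-4 = 1.106 × 10^-4 mol
[Cr2O7^2-] = 1.106 × 10^-4 / 0.02450 = 0.004515 mol/L

0.004515 mol/L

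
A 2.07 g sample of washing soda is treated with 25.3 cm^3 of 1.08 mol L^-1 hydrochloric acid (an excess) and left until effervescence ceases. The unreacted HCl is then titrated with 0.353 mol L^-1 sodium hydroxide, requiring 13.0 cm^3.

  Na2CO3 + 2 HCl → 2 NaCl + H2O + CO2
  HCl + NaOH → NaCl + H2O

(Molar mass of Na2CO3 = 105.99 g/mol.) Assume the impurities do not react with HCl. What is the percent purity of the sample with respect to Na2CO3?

n(HCl) added = 0.0253 × 1.08 = 0.0273 mol
n(NaOH) used in back-titration = 0.0130 × 0.353 = 4.59 × 10^-3 mol
n(HCl) left over = 4.59 × 10^-3 mol (1:1 ratio)
n(HCl) consumed by analyte = 0.0273 − 4.59 × 10^-3 = 0.0227 mol
From the 1:2 ratio, n(Na2CO3) = 1/2 × 0.0227 = 0.0114 mol
mass of Na2CO3 = 0.0114 × 105.99 = 1.20 g
% Na2CO3 = 1.20 / 2.07 × 100 = 58.2 %

58.2 %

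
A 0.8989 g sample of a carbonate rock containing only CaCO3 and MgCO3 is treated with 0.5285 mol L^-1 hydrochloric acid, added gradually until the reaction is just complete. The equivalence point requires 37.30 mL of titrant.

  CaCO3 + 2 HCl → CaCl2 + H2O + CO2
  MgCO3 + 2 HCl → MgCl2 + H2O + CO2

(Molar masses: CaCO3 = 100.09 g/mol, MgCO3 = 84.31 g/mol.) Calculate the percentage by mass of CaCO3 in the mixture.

n(HCl) = 0.03730 × 0.5285 = 0.01971 mol
Let x = n(CaCO3), y = n(MgCO3).
Titrant: 2x + 2y = 0.01971;  mass: 100.09x + 84.31y = 0.8989
Solving, x = 4.303 × 10^-3 mol, y = 5.554 × 10^-3 mol
mass of CaCO3 = 4.303 × 10^-3 × 100.09 = 0.4307 g
% CaCO3 = 0.4307 / 0.8989 × 100 = 47.91 %

47.91 %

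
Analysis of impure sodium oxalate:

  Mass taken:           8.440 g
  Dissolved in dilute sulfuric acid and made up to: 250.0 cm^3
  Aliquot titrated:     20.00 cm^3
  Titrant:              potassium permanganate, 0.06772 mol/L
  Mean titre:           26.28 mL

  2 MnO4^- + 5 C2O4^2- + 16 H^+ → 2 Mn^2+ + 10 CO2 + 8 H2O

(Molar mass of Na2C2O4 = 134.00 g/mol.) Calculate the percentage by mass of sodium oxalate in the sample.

n(KMnO4) per titration = 0.02628 × 0.06772 = 1.780 × 10^-3 mol
From the 5:2 ratio, n(Na2C2O4) in each aliquot = 5/2 × 1.780 × 10^-3 = 4.449 × 10^-3 mol
n(Na2C2O4) in the whole flask = 4.449 × 10^-3 × 250.0/20.00 = 0.05562 mol
mass of Na2C2O4 = 0.05562 × 134.00 = 7.452 g
% Na2C2O4 = 7.452 / 8.440 × 100 = 88.30 %

88.30 %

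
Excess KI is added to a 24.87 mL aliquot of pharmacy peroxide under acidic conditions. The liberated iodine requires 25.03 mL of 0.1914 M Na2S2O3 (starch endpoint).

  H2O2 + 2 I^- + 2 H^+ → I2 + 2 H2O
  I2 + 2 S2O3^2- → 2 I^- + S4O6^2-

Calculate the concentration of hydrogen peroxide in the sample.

0.09632 M

n(S2O3^2-) = 0.02503 × 0.1914 = 4.791 × 10^-3 mol
n(I2) = n(S2O3^2-)/2 = 2.395 × 10^-3 mol
n(H2O2) in the aliquot = 2.395 × 10^-3 mol (1:1 ratio)
[H2O2] = 2.395 × 10^-3 / 0.02487 = 0.09632 mol/L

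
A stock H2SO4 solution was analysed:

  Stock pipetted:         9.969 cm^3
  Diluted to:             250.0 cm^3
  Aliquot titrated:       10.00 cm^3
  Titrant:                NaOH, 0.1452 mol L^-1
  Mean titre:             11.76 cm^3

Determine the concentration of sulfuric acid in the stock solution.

2.141 mol/L

H2SO4 + 2 NaOH → Na2SO4 + 2 H2O
n(NaOH) = 0.01176 × 0.1452 = 1.708 × 10^-3 mol
From the 1:2 ratio, n(H2SO4) in the aliquot = 1/2 × 1.708 × 10^-3 = 8.538 × 10^-4 mol
[H2SO4]_dilute = 8.538 × 10^-4 / 0.01000 = 0.08538 mol/L
Dilution factor = 250.0 / 9.969 = 25.08
[H2SO4]_stock = 0.08538 × 25.08 = 2.141 mol/L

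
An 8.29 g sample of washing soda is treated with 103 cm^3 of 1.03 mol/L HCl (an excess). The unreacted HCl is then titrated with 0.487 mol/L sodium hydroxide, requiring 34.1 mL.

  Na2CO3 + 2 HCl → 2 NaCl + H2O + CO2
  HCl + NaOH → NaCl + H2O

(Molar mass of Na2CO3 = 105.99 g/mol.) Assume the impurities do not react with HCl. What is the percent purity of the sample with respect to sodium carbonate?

n(HCl) added = 0.103 × 1.03 = 0.106 mol
n(NaOH) used in back-titration = 0.0341 × 0.487 = 0.0166 mol
n(HCl) left over = 0.0166 mol (1:1 ratio)
n(HCl) consumed by analyte = 0.106 − 0.0166 = 0.0895 mol
From the 1:2 ratio, n(Na2CO3) = 1/2 × 0.0895 = 0.0447 mol
mass of Na2CO3 = 0.0447 × 105.99 = 4.74 g
% Na2CO3 = 4.74 / 8.29 × 100 = 57.2 %

57.2 %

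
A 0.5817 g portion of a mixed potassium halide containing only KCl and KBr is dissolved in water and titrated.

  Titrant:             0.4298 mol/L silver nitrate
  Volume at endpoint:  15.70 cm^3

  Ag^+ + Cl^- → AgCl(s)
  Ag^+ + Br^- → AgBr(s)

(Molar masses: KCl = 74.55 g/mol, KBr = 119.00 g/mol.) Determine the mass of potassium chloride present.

0.3711 g

n(AgNO3) = 0.01570 × 0.4298 = 6.748 × 10^-3 mol
Let x = n(KCl), y = n(KBr).
Titrant: 1x + 1y = 6.748 × 10^-3;  mass: 74.55x + 119.00y = 0.5817
Solving, x = 4.979 × 10^-3 mol, y = 1.769 × 10^-3 mol
mass of KCl = 4.979 × 10^-3 × 74.55 = 0.3711 g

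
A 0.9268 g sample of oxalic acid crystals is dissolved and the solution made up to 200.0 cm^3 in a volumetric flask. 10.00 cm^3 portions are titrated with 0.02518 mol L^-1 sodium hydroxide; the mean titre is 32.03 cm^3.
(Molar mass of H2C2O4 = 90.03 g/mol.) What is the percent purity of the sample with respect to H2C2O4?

78.35 %

H2C2O4 + 2 NaOH → Na2C2O4 + 2 H2O
n(NaOH) per titration = 0.03203 × 0.02518 = 8.065 × 10^-4 mol
From the 1:2 ratio, n(H2C2O4) in each aliquot = 1/2 × 8.065 × 10^-4 = 4.033 × 10^-4 mol
n(H2C2O4) in the whole flask = 4.033 × 10^-4 × 200.0/10.00 = 8.065 × 10^-3 mol
mass of H2C2O4 = 8.065 × 10^-3 × 90.03 = 0.7261 g
% H2C2O4 = 0.7261 / 0.9268 × 100 = 78.35 %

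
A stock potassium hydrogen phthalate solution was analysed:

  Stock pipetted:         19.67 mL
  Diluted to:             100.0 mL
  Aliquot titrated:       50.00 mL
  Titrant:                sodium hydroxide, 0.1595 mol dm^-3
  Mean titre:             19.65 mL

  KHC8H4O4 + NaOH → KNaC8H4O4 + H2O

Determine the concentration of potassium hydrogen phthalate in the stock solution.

n(NaOH) = 0.01965 × 0.1595 = 3.134 × 10^-3 mol
n(KHC8H4O4) in the aliquot = 3.134 × 10^-3 mol (1:1 ratio)
[KHC8H4O4]_dilute = 3.134 × 10^-3 / 0.05000 = 0.06268 mol/L
Dilution factor = 100.0 / 19.67 = 5.084
[KHC8H4O4]_stock = 0.06268 × 5.084 = 0.3187 mol/L

0.3187 mol/L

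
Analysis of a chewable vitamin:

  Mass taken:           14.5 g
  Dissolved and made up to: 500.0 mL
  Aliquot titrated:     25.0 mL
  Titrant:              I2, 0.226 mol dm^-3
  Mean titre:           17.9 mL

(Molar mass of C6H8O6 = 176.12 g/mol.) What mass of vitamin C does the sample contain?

14.2 g

C6H8O6 + I2 → C6H6O6 + 2 HI
n(I2) per titration = 0.0179 × 0.226 = 4.05 × 10^-3 mol
n(C6H8O6) in each aliquot = 4.05 × 10^-3 mol (1:1 ratio)
n(C6H8O6) in the whole flask = 4.05 × 10^-3 × 500.0/25.0 = 0.0809 mol
mass of C6H8O6 = 0.0809 × 176.12 = 14.2 g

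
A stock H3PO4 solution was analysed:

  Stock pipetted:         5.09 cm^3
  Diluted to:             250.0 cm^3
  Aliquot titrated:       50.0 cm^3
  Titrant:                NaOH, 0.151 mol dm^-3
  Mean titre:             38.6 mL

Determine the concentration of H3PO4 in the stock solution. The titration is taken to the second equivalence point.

H3PO4 + 2 NaOH → Na2HPO4 + 2 H2O
n(NaOH) = 0.0386 × 0.151 = 5.83 × 10^-3 mol
From the 1:2 ratio, n(H3PO4) in the aliquot = 1/2 × 5.83 × 10^-3 = 2.91 × 10^-3 mol
[H3PO4]_dilute = 2.91 × 10^-3 / 0.0500 = 0.0583 mol/L
Dilution factor = 250.0 / 5.09 = 49.12
[H3PO4]_stock = 0.0583 × 49.12 = 2.86 mol/L

2.86 mol/L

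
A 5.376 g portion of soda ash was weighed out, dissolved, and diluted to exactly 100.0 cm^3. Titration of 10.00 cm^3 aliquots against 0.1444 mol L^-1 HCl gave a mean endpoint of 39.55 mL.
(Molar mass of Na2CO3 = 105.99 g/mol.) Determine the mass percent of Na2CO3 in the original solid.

56.30 %

Na2CO3 + 2 HCl → 2 NaCl + H2O + CO2
n(HCl) per titration = 0.03955 × 0.1444 = 5.711 × 10^-3 mol
From the 1:2 ratio, n(Na2CO3) in each aliquot = 1/2 × 5.711 × 10^-3 = 2.856 × 10^-3 mol
n(Na2CO3) in the whole flask = 2.856 × 10^-3 × 100.0/10.00 = 0.02856 mol
mass of Na2CO3 = 0.02856 × 105.99 = 3.027 g
% Na2CO3 = 3.027 / 5.376 × 100 = 56.30 %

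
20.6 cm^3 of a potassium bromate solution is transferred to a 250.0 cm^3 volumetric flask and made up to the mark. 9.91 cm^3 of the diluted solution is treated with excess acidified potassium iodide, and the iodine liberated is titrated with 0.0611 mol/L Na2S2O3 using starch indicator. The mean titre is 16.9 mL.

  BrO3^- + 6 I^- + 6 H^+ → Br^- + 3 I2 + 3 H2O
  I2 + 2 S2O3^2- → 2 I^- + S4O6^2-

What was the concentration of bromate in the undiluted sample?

0.211 mol/L

n(S2O3^2-) = 0.0169 × 0.0611 = 1.03 × 10^-3 mol
n(I2) = n(S2O3^2-)/2 = 5.16 × 10^-4 mol
From the 1:3 ratio, n(BrO3^-) in the aliquot = 1/3 × 5.16 × 10^-4 = 1.72 × 10^-4 mol
[BrO3^-]_dilute = 1.72 × 10^-4 / 0.00991 = 0.0174 mol/L
[BrO3^-]_original = 0.0174 × 250.0/20.6 = 0.211 mol/L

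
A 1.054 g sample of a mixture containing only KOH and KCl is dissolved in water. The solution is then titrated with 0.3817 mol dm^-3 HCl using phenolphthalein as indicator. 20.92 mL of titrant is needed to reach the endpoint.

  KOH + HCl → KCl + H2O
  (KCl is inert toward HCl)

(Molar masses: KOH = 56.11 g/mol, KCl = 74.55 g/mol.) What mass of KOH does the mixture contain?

0.4480 g

n(HCl) = 0.02092 × 0.3817 = 7.985 × 10^-3 mol
Let x = n(KOH), y = n(KCl).
Titrant: 1x = 7.985 × 10^-3;  mass: 56.11x + 74.55y = 1.054
Solving, x = 7.985 × 10^-3 mol, y = 8.128 × 10^-3 mol
mass of KOH = 7.985 × 10^-3 × 56.11 = 0.4480 g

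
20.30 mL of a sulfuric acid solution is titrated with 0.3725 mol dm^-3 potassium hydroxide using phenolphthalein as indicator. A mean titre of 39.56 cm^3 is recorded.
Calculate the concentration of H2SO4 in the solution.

0.3630 mol/L

H2SO4 + 2 KOH → K2SO4 + 2 H2O
n(KOH) = 0.03956 L × 0.3725 mol/L = 0.01474 mol
From the 1:2 mole ratio, n(H2SO4) = 1/2 × 0.01474 = 7.368 × 10^-3 mol
[H2SO4] = 7.368 × 10^-3 mol / 0.02030 L = 0.3630 mol/L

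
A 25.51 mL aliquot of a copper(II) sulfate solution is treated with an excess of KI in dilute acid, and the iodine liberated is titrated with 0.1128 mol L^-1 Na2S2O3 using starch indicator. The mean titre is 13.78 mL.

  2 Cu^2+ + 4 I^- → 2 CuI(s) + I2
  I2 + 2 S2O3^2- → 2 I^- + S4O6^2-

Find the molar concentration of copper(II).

n(S2O3^2-) = 0.01378 × 0.1128 = 1.554 × 10^-3 mol
n(I2) = n(S2O3^2-)/2 = 7.772 × 10^-4 mol
From the 2:1 ratio, n(Cu2+) in the aliquot = 2/1 × 7.772 × 10^-4 = 1.554 × 10^-3 mol
[Cu2+] = 1.554 × 10^-3 / 0.02551 = 0.06093 mol/L

0.06093 mol/L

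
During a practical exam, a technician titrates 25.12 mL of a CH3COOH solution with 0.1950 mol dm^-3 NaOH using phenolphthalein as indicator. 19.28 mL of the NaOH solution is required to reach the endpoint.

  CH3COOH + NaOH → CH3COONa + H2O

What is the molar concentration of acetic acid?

n(NaOH) = 0.01928 L × 0.1950 mol/L = 3.760 × 10^-3 mol
n(CH3COOH) = 3.760 × 10^-3 mol (1:1 mole ratio)
[CH3COOH] = 3.760 × 10^-3 mol / 0.02512 L = 0.1497 mol/L

0.1497 mol/L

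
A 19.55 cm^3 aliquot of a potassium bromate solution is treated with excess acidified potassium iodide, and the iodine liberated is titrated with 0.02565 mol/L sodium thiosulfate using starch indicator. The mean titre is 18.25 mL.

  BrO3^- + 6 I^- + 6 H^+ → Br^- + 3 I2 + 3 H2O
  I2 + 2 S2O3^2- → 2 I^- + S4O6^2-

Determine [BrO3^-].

0.003991 mol/L

n(S2O3^2-) = 0.01825 × 0.02565 = 4.681 × 10^-4 mol
n(I2) = n(S2O3^2-)/2 = 2.341 × 10^-4 mol
From the 1:3 ratio, n(BrO3^-) in the aliquot = 1/3 × 2.341 × 10^-4 = 7.802 × 10^-5 mol
[BrO3^-] = 7.802 × 10^-5 / 0.01955 = 0.003991 mol/L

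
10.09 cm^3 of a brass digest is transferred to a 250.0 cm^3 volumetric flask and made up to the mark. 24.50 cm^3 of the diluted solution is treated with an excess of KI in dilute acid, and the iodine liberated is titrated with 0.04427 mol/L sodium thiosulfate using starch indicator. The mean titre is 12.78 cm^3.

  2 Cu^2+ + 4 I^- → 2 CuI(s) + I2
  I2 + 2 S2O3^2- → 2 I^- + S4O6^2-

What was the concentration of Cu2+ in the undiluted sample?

0.5722 mol/L

n(S2O3^2-) = 0.01278 × 0.04427 = 5.658 × 10^-4 mol
n(I2) = n(S2O3^2-)/2 = 2.829 × 10^-4 mol
From the 2:1 ratio, n(Cu2+) in the aliquot = 2/1 × 2.829 × 10^-4 = 5.658 × 10^-4 mol
[Cu2+]_dilute = 5.658 × 10^-4 / 0.02450 = 0.02309 mol/L
[Cu2+]_original = 0.02309 × 250.0/10.09 = 0.5722 mol/L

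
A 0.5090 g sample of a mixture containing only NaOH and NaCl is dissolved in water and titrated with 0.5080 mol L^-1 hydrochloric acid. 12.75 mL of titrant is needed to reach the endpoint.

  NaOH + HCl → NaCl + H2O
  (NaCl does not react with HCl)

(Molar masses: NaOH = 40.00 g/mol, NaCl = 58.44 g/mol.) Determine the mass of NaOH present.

n(HCl) = 0.01275 × 0.5080 = 6.477 × 10^-3 mol
Let x = n(NaOH), y = n(NaCl).
Titrant: 1x = 6.477 × 10^-3;  mass: 40.00x + 58.44y = 0.5090
Solving, x = 6.477 × 10^-3 mol, y = 4.277 × 10^-3 mol
mass of NaOH = 6.477 × 10^-3 × 40.00 = 0.2591 g

0.2591 g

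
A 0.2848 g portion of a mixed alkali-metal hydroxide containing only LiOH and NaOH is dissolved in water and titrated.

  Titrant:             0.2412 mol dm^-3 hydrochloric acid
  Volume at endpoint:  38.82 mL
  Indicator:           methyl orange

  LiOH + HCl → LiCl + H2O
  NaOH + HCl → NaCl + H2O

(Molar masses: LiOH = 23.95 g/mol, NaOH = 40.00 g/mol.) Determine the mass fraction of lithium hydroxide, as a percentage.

n(HCl) = 0.03882 × 0.2412 = 9.363 × 10^-3 mol
Let x = n(LiOH), y = n(NaOH).
Titrant: 1x + 1y = 9.363 × 10^-3;  mass: 23.95x + 40.00y = 0.2848
Solving, x = 5.591 × 10^-3 mol, y = 3.772 × 10^-3 mol
mass of LiOH = 5.591 × 10^-3 × 23.95 = 0.1339 g
% LiOH = 0.1339 / 0.2848 × 100 = 47.02 %

47.02 %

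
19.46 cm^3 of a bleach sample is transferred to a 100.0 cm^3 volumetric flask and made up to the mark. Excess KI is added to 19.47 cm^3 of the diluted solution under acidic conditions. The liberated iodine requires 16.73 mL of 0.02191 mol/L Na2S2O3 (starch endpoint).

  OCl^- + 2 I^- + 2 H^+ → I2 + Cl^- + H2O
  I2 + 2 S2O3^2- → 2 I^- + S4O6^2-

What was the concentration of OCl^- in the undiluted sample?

0.04837 mol/L

n(S2O3^2-) = 0.01673 × 0.02191 = 3.666 × 10^-4 mol
n(I2) = n(S2O3^2-)/2 = 1.833 × 10^-4 mol
n(OCl^-) in the aliquot = 1.833 × 10^-4 mol (1:1 ratio)
[OCl^-]_dilute = 1.833 × 10^-4 / 0.01947 = 0.009413 mol/L
[OCl^-]_original = 0.009413 × 100.0/19.46 = 0.04837 mol/L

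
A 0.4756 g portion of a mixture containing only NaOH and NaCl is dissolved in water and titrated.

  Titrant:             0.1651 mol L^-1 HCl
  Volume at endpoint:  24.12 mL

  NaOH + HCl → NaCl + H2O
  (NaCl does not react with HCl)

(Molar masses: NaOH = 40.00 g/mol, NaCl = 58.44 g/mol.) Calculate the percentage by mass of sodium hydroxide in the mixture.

33.49 %

n(HCl) = 0.02412 × 0.1651 = 3.982 × 10^-3 mol
Let x = n(NaOH), y = n(NaCl).
Titrant: 1x = 3.982 × 10^-3;  mass: 40.00x + 58.44y = 0.4756
Solving, x = 3.982 × 10^-3 mol, y = 5.413 × 10^-3 mol
mass of NaOH = 3.982 × 10^-3 × 40.00 = 0.1593 g
% NaOH = 0.1593 / 0.4756 × 100 = 33.49 %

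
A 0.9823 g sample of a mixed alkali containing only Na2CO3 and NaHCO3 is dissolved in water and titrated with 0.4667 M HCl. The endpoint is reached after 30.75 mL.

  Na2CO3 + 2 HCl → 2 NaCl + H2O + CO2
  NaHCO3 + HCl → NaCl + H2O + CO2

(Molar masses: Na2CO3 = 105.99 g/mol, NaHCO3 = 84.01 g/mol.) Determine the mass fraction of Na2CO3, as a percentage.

n(HCl) = 0.03075 × 0.4667 = 0.01435 mol
Let x = n(Na2CO3), y = n(NaHCO3).
Titrant: 2x + 1y = 0.01435;  mass: 105.99x + 84.01y = 0.9823
Solving, x = 3.600 × 10^-3 mol, y = 7.150 × 10^-3 mol
mass of Na2CO3 = 3.600 × 10^-3 × 105.99 = 0.3816 g
% Na2CO3 = 0.3816 / 0.9823 × 100 = 38.85 %

38.85 %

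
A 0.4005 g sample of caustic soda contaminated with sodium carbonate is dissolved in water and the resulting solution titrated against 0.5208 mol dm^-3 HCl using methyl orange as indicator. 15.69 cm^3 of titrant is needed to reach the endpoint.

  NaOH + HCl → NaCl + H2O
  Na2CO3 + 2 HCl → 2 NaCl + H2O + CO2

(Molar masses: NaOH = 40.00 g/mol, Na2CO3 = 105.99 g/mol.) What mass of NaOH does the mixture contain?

0.1002 g

n(HCl) = 0.01569 × 0.5208 = 8.171 × 10^-3 mol
Let x = n(NaOH), y = n(Na2CO3).
Titrant: 1x + 2y = 8.171 × 10^-3;  mass: 40.00x + 105.99y = 0.4005
Solving, x = 2.504 × 10^-3 mol, y = 2.834 × 10^-3 mol
mass of NaOH = 2.504 × 10^-3 × 40.00 = 0.1002 g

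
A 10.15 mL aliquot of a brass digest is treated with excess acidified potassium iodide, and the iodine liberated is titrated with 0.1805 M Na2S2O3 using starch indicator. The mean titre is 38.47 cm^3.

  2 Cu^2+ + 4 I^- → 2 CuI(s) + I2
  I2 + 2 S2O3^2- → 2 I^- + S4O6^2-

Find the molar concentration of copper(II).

0.6841 M

n(S2O3^2-) = 0.03847 × 0.1805 = 6.944 × 10^-3 mol
n(I2) = n(S2O3^2-)/2 = 3.472 × 10^-3 mol
From the 2:1 ratio, n(Cu2+) in the aliquot = 2/1 × 3.472 × 10^-3 = 6.944 × 10^-3 mol
[Cu2+] = 6.944 × 10^-3 / 0.01015 = 0.6841 mol/L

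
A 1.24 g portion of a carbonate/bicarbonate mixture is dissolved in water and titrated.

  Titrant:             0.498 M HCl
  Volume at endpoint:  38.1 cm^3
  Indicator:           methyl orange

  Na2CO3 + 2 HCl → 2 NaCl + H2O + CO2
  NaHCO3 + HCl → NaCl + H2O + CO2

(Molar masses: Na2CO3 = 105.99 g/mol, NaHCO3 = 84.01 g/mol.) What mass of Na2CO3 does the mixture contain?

0.605 g

n(HCl) = 0.0381 × 0.498 = 0.0190 mol
Let x = n(Na2CO3), y = n(NaHCO3).
Titrant: 2x + 1y = 0.0190;  mass: 105.99x + 84.01y = 1.24
Solving, x = 5.71 × 10^-3 mol, y = 7.56 × 10^-3 mol
mass of Na2CO3 = 5.71 × 10^-3 × 105.99 = 0.605 g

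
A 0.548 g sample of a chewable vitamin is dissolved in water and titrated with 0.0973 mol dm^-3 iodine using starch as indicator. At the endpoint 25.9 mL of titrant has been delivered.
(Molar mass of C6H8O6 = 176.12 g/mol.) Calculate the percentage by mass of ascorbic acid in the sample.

81.0 %

C6H8O6 + I2 → C6H6O6 + 2 HI
n(I2) = 0.0259 L × 0.0973 mol/L = 2.52 × 10^-3 mol
n(C6H8O6) = 2.52 × 10^-3 mol (1:1 ratio)
mass of C6H8O6 = 2.52 × 10^-3 × 176.12 g/mol = 0.444 g
% C6H8O6 = 0.444 / 0.548 × 100 = 81.0 %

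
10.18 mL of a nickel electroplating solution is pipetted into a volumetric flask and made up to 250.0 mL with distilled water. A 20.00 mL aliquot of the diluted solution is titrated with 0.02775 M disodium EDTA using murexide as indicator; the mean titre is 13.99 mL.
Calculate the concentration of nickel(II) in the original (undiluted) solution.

0.4767 M

Ni^2+ + EDTA^4- → [Ni(EDTA)]^2-
n(EDTA) = 0.01399 × 0.02775 = 3.882 × 10^-4 mol
n(Ni2+) in the aliquot = 3.882 × 10^-4 mol (1:1 ratio)
[Ni2+]_dilute = 3.882 × 10^-4 / 0.02000 = 0.01941 mol/L
Dilution factor = 250.0 / 10.18 = 24.56
[Ni2+]_stock = 0.01941 × 24.56 = 0.4767 mol/L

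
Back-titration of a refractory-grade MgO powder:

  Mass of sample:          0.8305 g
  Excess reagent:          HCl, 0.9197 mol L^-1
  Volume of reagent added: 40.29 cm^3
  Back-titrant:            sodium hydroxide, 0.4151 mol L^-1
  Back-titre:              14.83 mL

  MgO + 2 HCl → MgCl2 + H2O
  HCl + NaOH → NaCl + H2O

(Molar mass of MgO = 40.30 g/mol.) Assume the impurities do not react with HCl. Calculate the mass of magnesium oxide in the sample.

n(HCl) added = 0.04029 × 0.9197 = 0.03705 mol
n(NaOH) used in back-titration = 0.01483 × 0.4151 = 6.156 × 10^-3 mol
n(HCl) left over = 6.156 × 10^-3 mol (1:1 ratio)
n(HCl) consumed by analyte = 0.03705 − 6.156 × 10^-3 = 0.03090 mol
From the 1:2 ratio, n(MgO) = 1/2 × 0.03090 = 0.01545 mol
mass of MgO = 0.01545 × 40.30 = 0.6226 g

0.6226 g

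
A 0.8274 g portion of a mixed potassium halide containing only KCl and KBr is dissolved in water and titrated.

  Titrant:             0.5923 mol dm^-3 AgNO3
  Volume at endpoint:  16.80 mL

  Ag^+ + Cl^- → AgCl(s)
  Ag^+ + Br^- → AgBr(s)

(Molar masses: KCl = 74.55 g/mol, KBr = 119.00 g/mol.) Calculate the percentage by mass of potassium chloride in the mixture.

72.31 %

n(AgNO3) = 0.01680 × 0.5923 = 9.951 × 10^-3 mol
Let x = n(KCl), y = n(KBr).
Titrant: 1x + 1y = 9.951 × 10^-3;  mass: 74.55x + 119.00y = 0.8274
Solving, x = 8.025 × 10^-3 mol, y = 1.925 × 10^-3 mol
mass of KCl = 8.025 × 10^-3 × 74.55 = 0.5983 g
% KCl = 0.5983 / 0.8274 × 100 = 72.31 %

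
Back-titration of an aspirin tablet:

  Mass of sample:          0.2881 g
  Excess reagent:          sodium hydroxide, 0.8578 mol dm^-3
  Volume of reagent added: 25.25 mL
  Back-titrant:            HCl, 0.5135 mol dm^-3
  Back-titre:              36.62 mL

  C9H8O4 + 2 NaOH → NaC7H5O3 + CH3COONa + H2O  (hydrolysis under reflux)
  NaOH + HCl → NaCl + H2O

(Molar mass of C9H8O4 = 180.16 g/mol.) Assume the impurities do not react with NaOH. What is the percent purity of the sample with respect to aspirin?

89.27 %

n(NaOH) added = 0.02525 × 0.8578 = 0.02166 mol
n(HCl) used in back-titration = 0.03662 × 0.5135 = 0.01880 mol
n(NaOH) left over = 0.01880 mol (1:1 ratio)
n(NaOH) consumed by analyte = 0.02166 − 0.01880 = 2.855 × 10^-3 mol
From the 1:2 ratio, n(C9H8O4) = 1/2 × 2.855 × 10^-3 = 1.428 × 10^-3 mol
mass of C9H8O4 = 1.428 × 10^-3 × 180.16 = 0.2572 g
% C9H8O4 = 0.2572 / 0.2881 × 100 = 89.27 %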